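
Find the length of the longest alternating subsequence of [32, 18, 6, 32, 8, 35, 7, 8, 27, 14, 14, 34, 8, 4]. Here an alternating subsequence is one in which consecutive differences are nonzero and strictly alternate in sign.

Track the best alternating length ending on an up-step vs a down-step at each position: up/down = 1/1, 1/2, 1/2, 3/1, 3/4, 5/1, 3/6, 7/6, 7/6, 7/8, 7/8, 9/6, 7/10, 1/10.
The maximum over both is 10; one such subsequence is 32, 18, 32, 8, 35, 7, 27, 14, 34, 8.

10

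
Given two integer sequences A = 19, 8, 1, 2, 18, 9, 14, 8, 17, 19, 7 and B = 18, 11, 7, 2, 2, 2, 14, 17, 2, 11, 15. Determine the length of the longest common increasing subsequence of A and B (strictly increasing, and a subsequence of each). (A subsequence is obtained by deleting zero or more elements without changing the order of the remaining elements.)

A longest common strictly increasing subsequence is 2, 14, 17 (length 3); it appears in order in both A and B, and no longer such subsequence exists.

3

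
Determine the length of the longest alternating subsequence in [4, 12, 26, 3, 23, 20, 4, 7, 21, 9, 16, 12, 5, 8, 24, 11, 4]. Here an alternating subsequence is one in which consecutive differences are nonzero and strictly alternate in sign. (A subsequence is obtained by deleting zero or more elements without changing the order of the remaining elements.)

11

A longest alternating subsequence is 4, 12, 3, 23, 20, 21, 9, 16, 12, 24, 11 (positions 1,2,4,5,6,9,10,11,12,15,16); its 10 consecutive differences strictly alternate in sign, and length 11 is optimal.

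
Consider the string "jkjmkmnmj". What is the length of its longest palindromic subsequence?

5

Using dp[i][j] = 2 + dp[i+1][j−1] if the ends match, else max(dp[i+1][j], dp[i][j−1]):
dp[1][9] = 5. A witness is jmnmj at positions 1,4,7,8,9.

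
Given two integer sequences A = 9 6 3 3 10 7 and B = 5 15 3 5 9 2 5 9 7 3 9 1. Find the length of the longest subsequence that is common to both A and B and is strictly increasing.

2

For each value that appears in both, track the longest common increasing run ending there.
The best achievable length is 2; one witness is 3, 7 (A-positions 3,6, B-positions 3,9).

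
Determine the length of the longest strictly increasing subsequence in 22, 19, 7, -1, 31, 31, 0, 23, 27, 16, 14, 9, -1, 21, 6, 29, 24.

Scanning left to right, the best length ending at each element is: 22→1, 19→1, 7→1, -1→1, 31→2, 31→2, 0→2, 23→3, 27→4, 16→3, 14→3, 9→3, -1→1, 21→4, 6→3, 29→5, 24→5.
So the longest increasing subsequence has length 5, e.g. -1, 0, 23, 27, 29.

5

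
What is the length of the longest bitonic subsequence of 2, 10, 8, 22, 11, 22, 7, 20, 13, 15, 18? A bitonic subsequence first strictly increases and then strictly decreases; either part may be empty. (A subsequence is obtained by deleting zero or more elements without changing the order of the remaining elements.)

One longest bitonic subsequence is 2, 10, 11, 22, 20, 18 (positions 1,2,5,6,8,11): it rises to 22 then falls. Length 6 is optimal.

6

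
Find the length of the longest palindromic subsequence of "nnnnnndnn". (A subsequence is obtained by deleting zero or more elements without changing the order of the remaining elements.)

8

Using dp[i][j] = 2 + dp[i+1][j−1] if the ends match, else max(dp[i+1][j], dp[i][j−1]):
dp[1][9] = 8. A witness is nnnnnnnn at positions 1,2,3,4,5,6,8,9.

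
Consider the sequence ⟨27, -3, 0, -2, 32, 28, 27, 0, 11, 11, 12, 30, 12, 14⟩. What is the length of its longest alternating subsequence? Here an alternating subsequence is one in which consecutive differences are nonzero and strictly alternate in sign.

Track the best alternating length ending on an up-step vs a down-step at each position: up/down = 1/1, 1/2, 3/2, 3/4, 5/1, 5/6, 5/6, 5/6, 7/6, 7/6, 7/6, 7/6, 7/8, 9/8.
The maximum over both is 9; one such subsequence is 27, -3, 0, -2, 32, 28, 30, 12, 14.

9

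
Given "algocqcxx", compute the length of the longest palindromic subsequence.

One longest palindromic subsequence is cqc (positions 5,6,7); it reads the same forward and backward, and the interval DP gives dp[1][9] = 3.

3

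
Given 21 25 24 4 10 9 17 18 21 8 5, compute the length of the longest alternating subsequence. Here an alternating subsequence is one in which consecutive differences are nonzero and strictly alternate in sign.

A longest alternating subsequence is 21, 25, 4, 10, 9, 17, 8 (positions 1,2,4,5,6,7,10); its 6 consecutive differences strictly alternate in sign, and length 7 is optimal.

7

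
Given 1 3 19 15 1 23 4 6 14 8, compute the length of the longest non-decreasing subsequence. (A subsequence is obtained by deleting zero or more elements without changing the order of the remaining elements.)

5

One longest non-decreasing subsequence is 1, 3, 4, 6, 14 (positions 1,2,7,8,9), of length 5; no longer one exists.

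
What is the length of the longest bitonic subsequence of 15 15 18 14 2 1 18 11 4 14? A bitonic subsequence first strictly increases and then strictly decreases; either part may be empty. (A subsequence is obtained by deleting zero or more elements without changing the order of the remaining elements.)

One longest bitonic subsequence is 15, 18, 14, 11, 4 (positions 1,3,4,8,9): it rises to 18 then falls. Length 5 is optimal.

5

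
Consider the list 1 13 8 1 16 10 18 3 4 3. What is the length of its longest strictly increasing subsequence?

One longest increasing subsequence is 1, 13, 16, 18 (positions 1,2,5,7), of length 4; no longer one exists.

4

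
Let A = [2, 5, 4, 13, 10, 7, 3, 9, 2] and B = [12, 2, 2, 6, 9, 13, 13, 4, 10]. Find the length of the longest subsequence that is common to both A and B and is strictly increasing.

3

A longest common strictly increasing subsequence is 2, 4, 10 (length 3); it appears in order in both A and B, and no longer such subsequence exists.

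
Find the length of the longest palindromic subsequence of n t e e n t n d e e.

Using dp[i][j] = 2 + dp[i+1][j−1] if the ends match, else max(dp[i+1][j], dp[i][j−1]):
dp[1][10] = 7. A witness is eentnee at positions 3,4,5,6,7,9,10.

7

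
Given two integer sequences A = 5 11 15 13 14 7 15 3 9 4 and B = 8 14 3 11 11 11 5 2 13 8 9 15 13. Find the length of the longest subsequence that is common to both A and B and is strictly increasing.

3

A longest common strictly increasing subsequence is 11, 13, 15 (length 3); it appears in order in both A and B, and no longer such subsequence exists.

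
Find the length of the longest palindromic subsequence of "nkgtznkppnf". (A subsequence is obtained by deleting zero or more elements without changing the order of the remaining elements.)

5

One longest palindromic subsequence is nknkn (positions 1,2,6,7,10); it reads the same forward and backward, and the interval DP gives dp[1][11] = 5.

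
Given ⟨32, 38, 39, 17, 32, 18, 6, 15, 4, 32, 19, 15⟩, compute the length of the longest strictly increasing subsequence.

Let dp[i] be the longest increasing subsequence ending at position i. Then dp = [1, 2, 3, 1, 2, 2, 1, 2, 1, 3, 3, 2].
The maximum is 3; one witness is 32, 38, 39 at positions 1,2,3.

3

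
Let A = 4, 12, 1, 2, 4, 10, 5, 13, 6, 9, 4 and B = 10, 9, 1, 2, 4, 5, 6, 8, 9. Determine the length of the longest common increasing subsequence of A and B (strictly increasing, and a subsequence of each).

A longest common strictly increasing subsequence is 1, 2, 4, 5, 6, 9 (length 6); it appears in order in both A and B, and no longer such subsequence exists.

6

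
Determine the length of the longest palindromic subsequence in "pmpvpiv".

Using dp[i][j] = 2 + dp[i+1][j−1] if the ends match, else max(dp[i+1][j], dp[i][j−1]):
dp[1][7] = 3. A witness is viv at positions 4,6,7.

3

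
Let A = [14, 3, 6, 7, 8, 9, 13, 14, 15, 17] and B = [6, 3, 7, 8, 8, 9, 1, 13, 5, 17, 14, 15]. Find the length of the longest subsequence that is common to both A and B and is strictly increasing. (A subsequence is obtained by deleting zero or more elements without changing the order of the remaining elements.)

For each value that appears in both, track the longest common increasing run ending there.
The best achievable length is 7; one witness is 6, 7, 8, 9, 13, 14, 15 (A-positions 3,4,5,6,7,8,9, B-positions 1,3,4,6,8,11,12).

7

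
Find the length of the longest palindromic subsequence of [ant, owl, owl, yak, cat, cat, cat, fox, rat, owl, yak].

5

Using dp[i][j] = 2 + dp[i+1][j−1] if the ends match, else max(dp[i+1][j], dp[i][j−1]):
dp[1][11] = 5. A witness is yak cat cat cat yak at positions 4,5,6,7,11.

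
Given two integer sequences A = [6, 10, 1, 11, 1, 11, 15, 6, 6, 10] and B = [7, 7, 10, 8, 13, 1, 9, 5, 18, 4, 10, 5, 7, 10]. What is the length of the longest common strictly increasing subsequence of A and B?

2

For each value that appears in both, track the longest common increasing run ending there.
The best achievable length is 2; one witness is 1, 10 (A-positions 3,10, B-positions 6,11).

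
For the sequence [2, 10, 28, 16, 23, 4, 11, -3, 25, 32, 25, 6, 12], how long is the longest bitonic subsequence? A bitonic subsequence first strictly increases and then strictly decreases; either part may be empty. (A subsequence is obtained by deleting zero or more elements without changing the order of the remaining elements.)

One longest bitonic subsequence is 2, 10, 16, 23, 25, 32, 25, 12 (positions 1,2,4,5,9,10,11,13): it rises to 32 then falls. Length 8 is optimal.

8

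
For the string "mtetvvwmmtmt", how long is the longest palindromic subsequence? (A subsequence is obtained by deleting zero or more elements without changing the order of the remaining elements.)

6

Using dp[i][j] = 2 + dp[i+1][j−1] if the ends match, else max(dp[i+1][j], dp[i][j−1]):
dp[1][12] = 6. A witness is ttmmtt at positions 2,4,8,9,10,12.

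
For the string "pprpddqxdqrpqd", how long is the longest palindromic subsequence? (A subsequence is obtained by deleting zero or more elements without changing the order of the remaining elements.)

7

Using dp[i][j] = 2 + dp[i+1][j−1] if the ends match, else max(dp[i+1][j], dp[i][j−1]):
dp[1][14] = 7. A witness is prqdqrp at positions 2,3,7,9,10,11,12.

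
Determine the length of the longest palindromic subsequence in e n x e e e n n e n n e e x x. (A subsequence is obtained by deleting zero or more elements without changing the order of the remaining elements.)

Using dp[i][j] = 2 + dp[i+1][j−1] if the ends match, else max(dp[i+1][j], dp[i][j−1]):
dp[1][15] = 11. A witness is xeennenneex at positions 3,5,6,7,8,9,10,11,12,13,15.

11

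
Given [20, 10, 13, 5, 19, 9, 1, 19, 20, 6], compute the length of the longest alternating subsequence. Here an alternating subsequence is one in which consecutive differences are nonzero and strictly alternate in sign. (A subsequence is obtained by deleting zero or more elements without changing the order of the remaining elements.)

A longest alternating subsequence is 20, 10, 13, 5, 19, 9, 19, 6 (positions 1,2,3,4,5,6,8,10); its 7 consecutive differences strictly alternate in sign, and length 8 is optimal.

8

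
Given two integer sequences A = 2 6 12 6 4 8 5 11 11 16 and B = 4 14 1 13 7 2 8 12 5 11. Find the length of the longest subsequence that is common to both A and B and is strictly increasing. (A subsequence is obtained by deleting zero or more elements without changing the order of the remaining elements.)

For each value that appears in both, track the longest common increasing run ending there.
The best achievable length is 3; one witness is 4, 8, 11 (A-positions 5,6,8, B-positions 1,7,10).

3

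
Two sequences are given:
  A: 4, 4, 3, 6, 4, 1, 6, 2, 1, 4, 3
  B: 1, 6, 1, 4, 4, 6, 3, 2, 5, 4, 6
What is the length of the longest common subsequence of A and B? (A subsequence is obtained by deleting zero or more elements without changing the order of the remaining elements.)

Backtracking the LCS table gives one alignment: 4 (A1,B4) → 4 (A2,B5) → 3 (A3,B7) → 4 (A5,B10) → 6 (A7,B11).
So the longest common subsequence has length 5.

5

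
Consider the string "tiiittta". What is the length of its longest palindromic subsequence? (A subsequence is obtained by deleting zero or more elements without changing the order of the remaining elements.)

5

Using dp[i][j] = 2 + dp[i+1][j−1] if the ends match, else max(dp[i+1][j], dp[i][j−1]):
dp[1][8] = 5. A witness is tiiit at positions 1,2,3,4,7.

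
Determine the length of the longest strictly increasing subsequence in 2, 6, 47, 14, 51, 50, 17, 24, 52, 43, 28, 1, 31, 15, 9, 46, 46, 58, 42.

9

One longest increasing subsequence is 2, 6, 14, 17, 24, 28, 31, 46, 58 (positions 1,2,4,7,8,11,13,16,18), of length 9; no longer one exists.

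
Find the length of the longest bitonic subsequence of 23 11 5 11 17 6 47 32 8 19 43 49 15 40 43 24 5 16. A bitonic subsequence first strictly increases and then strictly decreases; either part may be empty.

9

One longest bitonic subsequence is 5, 11, 17, 32, 43, 49, 43, 24, 16 (positions 3,4,5,8,11,12,15,16,18): it rises to 49 then falls. Length 9 is optimal.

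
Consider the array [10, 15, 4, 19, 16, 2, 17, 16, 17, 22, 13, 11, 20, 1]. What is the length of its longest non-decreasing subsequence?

6

Scanning left to right, the best length ending at each element is: 10→1, 15→2, 4→1, 19→3, 16→3, 2→1, 17→4, 16→4, 17→5, 22→6, 13→2, 11→2, 20→6, 1→1.
So the longest non-decreasing subsequence has length 6, e.g. 10, 15, 16, 17, 17, 22.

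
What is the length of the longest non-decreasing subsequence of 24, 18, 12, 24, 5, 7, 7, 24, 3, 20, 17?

Let dp[i] be the longest non-decreasing subsequence ending at position i. Then dp = [1, 1, 1, 2, 1, 2, 3, 4, 1, 4, 4].
The maximum is 4; one witness is 5, 7, 7, 24 at positions 5,6,7,8.

4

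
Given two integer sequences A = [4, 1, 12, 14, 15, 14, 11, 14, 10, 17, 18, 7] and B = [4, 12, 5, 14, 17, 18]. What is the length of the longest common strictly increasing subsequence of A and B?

A longest common strictly increasing subsequence is 4, 12, 14, 17, 18 (length 5); it appears in order in both A and B, and no longer such subsequence exists.

5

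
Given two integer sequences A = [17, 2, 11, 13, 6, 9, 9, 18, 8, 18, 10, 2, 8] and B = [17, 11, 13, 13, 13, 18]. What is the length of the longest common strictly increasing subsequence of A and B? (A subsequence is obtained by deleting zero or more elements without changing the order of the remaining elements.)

A longest common strictly increasing subsequence is 11, 13, 18 (length 3); it appears in order in both A and B, and no longer such subsequence exists.

3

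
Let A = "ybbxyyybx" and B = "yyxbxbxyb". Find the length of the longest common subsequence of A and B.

Backtracking the LCS table gives one alignment: y (A1,B2) → b (A2,B4) → b (A3,B6) → x (A4,B7) → y (A7,B8) → b (A8,B9).
So the longest common subsequence has length 6.

6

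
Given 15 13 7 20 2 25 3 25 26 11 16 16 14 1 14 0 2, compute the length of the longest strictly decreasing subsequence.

6

Scanning left to right, the best length ending at each element is: 15→1, 13→2, 7→3, 20→1, 2→4, 25→1, 3→4, 25→1, 26→1, 11→3, 16→2, 16→2, 14→3, 1→5, 14→3, 0→6, 2→5.
So the longest decreasing subsequence has length 6, e.g. 15, 13, 7, 2, 1, 0.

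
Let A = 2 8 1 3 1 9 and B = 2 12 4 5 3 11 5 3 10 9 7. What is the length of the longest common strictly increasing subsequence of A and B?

A longest common strictly increasing subsequence is 2, 3, 9 (length 3); it appears in order in both A and B, and no longer such subsequence exists.

3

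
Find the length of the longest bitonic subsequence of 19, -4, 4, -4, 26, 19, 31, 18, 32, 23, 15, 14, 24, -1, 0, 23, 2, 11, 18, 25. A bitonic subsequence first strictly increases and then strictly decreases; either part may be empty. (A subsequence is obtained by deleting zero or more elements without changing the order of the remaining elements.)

9

One longest bitonic subsequence is -4, 4, 26, 31, 32, 23, 15, 14, 11 (positions 2,3,5,7,9,10,11,12,18): it rises to 32 then falls. Length 9 is optimal.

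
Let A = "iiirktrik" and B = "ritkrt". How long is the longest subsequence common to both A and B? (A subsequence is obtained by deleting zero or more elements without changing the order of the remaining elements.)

3

Backtracking the LCS table gives one alignment: i (A1,B2) → r (A4,B5) → t (A6,B6).
So the longest common subsequence has length 3.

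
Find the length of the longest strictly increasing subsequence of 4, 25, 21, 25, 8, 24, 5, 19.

3

Scanning left to right, the best length ending at each element is: 4→1, 25→2, 21→2, 25→3, 8→2, 24→3, 5→2, 19→3.
So the longest increasing subsequence has length 3, e.g. 4, 21, 25.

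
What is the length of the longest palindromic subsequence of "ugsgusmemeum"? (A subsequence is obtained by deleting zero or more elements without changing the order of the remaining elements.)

One longest palindromic subsequence is memem (positions 7,8,9,10,12); it reads the same forward and backward, and the interval DP gives dp[1][12] = 5.

5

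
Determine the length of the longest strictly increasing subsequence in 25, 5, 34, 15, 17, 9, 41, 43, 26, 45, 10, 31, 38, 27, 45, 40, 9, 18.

7

Let dp[i] be the longest increasing subsequence ending at position i. Then dp = [1, 1, 2, 2, 3, 2, 4, 5, 4, 6, 3, 5, 6, 5, 7, 7, 2, 4].
The maximum is 7; one witness is 5, 15, 17, 26, 31, 38, 45 at positions 2,4,5,9,12,13,15.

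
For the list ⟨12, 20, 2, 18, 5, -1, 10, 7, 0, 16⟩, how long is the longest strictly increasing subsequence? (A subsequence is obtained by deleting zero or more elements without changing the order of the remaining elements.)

One longest increasing subsequence is 2, 5, 10, 16 (positions 3,5,7,10), of length 4; no longer one exists.

4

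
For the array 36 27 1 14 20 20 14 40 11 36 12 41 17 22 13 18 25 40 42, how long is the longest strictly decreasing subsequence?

Let dp[i] be the longest decreasing subsequence ending at position i. Then dp = [1, 2, 3, 3, 3, 3, 4, 1, 5, 2, 5, 1, 4, 3, 5, 4, 3, 2, 1].
The maximum is 5; one witness is 36, 27, 20, 14, 11 at positions 1,2,5,7,9.

5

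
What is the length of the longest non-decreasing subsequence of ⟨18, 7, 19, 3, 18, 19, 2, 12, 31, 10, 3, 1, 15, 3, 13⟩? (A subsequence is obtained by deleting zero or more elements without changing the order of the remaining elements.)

Scanning left to right, the best length ending at each element is: 18→1, 7→1, 19→2, 3→1, 18→2, 19→3, 2→1, 12→2, 31→4, 10→2, 3→2, 1→1, 15→3, 3→3, 13→4.
So the longest non-decreasing subsequence has length 4, e.g. 18, 19, 19, 31.

4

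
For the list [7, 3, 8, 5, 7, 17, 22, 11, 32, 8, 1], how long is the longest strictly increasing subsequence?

One longest increasing subsequence is 3, 5, 7, 17, 22, 32 (positions 2,4,5,6,7,9), of length 6; no longer one exists.

6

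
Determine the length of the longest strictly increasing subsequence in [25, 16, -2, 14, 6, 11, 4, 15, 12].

4

Scanning left to right, the best length ending at each element is: 25→1, 16→1, -2→1, 14→2, 6→2, 11→3, 4→2, 15→4, 12→4.
So the longest increasing subsequence has length 4, e.g. -2, 6, 11, 15.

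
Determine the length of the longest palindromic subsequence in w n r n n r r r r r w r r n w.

Using dp[i][j] = 2 + dp[i+1][j−1] if the ends match, else max(dp[i+1][j], dp[i][j−1]):
dp[1][15] = 12. A witness is wnrrrrrrrrnw at positions 1,2,3,6,7,8,9,10,12,13,14,15.

12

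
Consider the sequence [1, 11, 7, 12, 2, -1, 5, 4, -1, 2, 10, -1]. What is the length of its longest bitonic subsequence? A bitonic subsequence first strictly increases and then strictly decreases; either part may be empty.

Let inc[i] be the LIS ending at i and dec[i] the longest strictly decreasing subsequence starting at i. inc = [1, 2, 2, 3, 2, 1, 3, 3, 1, 2, 4, 1], dec = [2, 6, 5, 5, 2, 1, 4, 3, 1, 2, 2, 1].
max_i inc[i]+dec[i]−1 = 7, with one witness 1, 11, 7, 5, 4, 2, -1.

7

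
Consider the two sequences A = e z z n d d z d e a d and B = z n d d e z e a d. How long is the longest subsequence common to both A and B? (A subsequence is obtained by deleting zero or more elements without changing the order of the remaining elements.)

A longest common subsequence is znddzead (length 8); the LCS DP confirms no longer common subsequence exists.

8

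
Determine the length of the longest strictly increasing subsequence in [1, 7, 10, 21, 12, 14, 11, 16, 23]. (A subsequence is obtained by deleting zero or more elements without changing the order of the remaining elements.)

Scanning left to right, the best length ending at each element is: 1→1, 7→2, 10→3, 21→4, 12→4, 14→5, 11→4, 16→6, 23→7.
So the longest increasing subsequence has length 7, e.g. 1, 7, 10, 12, 14, 16, 23.

7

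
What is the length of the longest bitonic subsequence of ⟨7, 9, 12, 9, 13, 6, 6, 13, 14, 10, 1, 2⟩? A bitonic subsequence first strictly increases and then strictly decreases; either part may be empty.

7

One longest bitonic subsequence is 7, 9, 12, 13, 14, 10, 2 (positions 1,2,3,5,9,10,12): it rises to 14 then falls. Length 7 is optimal.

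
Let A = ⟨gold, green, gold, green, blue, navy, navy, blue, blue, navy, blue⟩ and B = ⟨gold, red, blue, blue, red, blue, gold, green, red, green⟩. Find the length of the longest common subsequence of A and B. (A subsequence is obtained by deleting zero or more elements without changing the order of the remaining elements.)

4

Backtracking the LCS table gives one alignment: gold (A1,B1) → blue (A5,B3) → blue (A8,B4) → blue (A9,B6).
So the longest common subsequence has length 4.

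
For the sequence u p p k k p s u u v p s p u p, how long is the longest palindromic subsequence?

Using dp[i][j] = 2 + dp[i+1][j−1] if the ends match, else max(dp[i+1][j], dp[i][j−1]):
dp[1][15] = 8. A witness is ppsuuspp at positions 2,6,7,8,9,12,13,15.

8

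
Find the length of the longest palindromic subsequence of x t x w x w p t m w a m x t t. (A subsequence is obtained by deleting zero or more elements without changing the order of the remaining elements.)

One longest palindromic subsequence is ttmamtt (positions 2,8,9,11,12,14,15); it reads the same forward and backward, and the interval DP gives dp[1][15] = 7.

7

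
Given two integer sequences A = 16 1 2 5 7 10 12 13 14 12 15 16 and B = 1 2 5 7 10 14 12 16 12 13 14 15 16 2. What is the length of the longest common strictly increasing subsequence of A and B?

For each value that appears in both, track the longest common increasing run ending there.
The best achievable length is 10; one witness is 1, 2, 5, 7, 10, 12, 13, 14, 15, 16 (A-positions 2,3,4,5,6,7,8,9,11,12, B-positions 1,2,3,4,5,7,10,11,12,13).

10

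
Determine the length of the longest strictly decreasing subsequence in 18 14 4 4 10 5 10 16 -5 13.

5

One longest decreasing subsequence is 18, 14, 10, 5, -5 (positions 1,2,5,6,9), of length 5; no longer one exists.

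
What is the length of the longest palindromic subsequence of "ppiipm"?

4

Using dp[i][j] = 2 + dp[i+1][j−1] if the ends match, else max(dp[i+1][j], dp[i][j−1]):
dp[1][6] = 4. A witness is piip at positions 2,3,4,5.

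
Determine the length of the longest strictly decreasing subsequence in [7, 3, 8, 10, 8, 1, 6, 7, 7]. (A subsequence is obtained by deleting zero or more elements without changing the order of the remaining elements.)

3

One longest decreasing subsequence is 7, 3, 1 (positions 1,2,6), of length 3; no longer one exists.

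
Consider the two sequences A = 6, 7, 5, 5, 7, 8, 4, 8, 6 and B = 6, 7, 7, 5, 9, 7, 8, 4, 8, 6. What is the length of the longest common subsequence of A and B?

8

Backtracking the LCS table gives one alignment: 6 (A1,B1) → 7 (A2,B3) → 5 (A3,B4) → 7 (A5,B6) → 8 (A6,B7) → 4 (A7,B8) → 8 (A8,B9) → 6 (A9,B10).
So the longest common subsequence has length 8.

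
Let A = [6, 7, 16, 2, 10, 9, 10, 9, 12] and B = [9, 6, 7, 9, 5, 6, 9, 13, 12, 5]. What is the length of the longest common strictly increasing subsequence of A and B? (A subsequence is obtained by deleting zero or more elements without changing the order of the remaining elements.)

4

For each value that appears in both, track the longest common increasing run ending there.
The best achievable length is 4; one witness is 6, 7, 9, 12 (A-positions 1,2,6,9, B-positions 2,3,4,9).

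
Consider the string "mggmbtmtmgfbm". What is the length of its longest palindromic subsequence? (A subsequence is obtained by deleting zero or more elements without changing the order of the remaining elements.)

9

One longest palindromic subsequence is mgmtmtmgm (positions 1,3,4,6,7,8,9,10,13); it reads the same forward and backward, and the interval DP gives dp[1][13] = 9.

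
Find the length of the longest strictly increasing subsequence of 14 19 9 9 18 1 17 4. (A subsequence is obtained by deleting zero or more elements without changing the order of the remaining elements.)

2

Let dp[i] be the longest increasing subsequence ending at position i. Then dp = [1, 2, 1, 1, 2, 1, 2, 2].
The maximum is 2; one witness is 14, 19 at positions 1,2.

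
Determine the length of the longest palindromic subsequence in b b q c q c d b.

5

Using dp[i][j] = 2 + dp[i+1][j−1] if the ends match, else max(dp[i+1][j], dp[i][j−1]):
dp[1][8] = 5. A witness is bcqcb at positions 1,4,5,6,8.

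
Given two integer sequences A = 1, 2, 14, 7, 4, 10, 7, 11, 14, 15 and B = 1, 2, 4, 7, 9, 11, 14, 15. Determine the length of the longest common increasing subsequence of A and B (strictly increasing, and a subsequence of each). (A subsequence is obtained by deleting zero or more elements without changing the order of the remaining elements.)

A longest common strictly increasing subsequence is 1, 2, 4, 7, 11, 14, 15 (length 7); it appears in order in both A and B, and no longer such subsequence exists.

7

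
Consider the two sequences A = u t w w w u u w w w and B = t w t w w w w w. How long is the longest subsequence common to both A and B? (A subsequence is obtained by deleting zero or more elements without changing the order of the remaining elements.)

7

A longest common subsequence is twwwwww (length 7); the LCS DP confirms no longer common subsequence exists.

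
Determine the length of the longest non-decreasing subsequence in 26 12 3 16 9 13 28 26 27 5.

5

One longest non-decreasing subsequence is 3, 9, 13, 26, 27 (positions 3,5,6,8,9), of length 5; no longer one exists.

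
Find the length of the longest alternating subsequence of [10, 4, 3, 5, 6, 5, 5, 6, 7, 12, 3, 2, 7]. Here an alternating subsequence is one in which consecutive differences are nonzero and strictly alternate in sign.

A longest alternating subsequence is 10, 4, 6, 5, 6, 3, 7 (positions 1,2,5,6,8,11,13); its 6 consecutive differences strictly alternate in sign, and length 7 is optimal.

7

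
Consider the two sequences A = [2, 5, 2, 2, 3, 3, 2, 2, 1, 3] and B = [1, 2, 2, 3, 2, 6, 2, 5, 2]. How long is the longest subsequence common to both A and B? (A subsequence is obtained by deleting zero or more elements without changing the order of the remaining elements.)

5

A longest common subsequence is 2, 2, 2, 2, 2 (length 5); the LCS DP confirms no longer common subsequence exists.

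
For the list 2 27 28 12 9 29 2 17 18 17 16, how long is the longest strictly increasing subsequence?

4

Let dp[i] be the longest increasing subsequence ending at position i. Then dp = [1, 2, 3, 2, 2, 4, 1, 3, 4, 3, 3].
The maximum is 4; one witness is 2, 27, 28, 29 at positions 1,2,3,6.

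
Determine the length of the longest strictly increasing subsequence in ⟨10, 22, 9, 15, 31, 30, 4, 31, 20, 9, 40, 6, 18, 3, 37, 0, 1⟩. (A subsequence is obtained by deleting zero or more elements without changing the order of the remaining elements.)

5

One longest increasing subsequence is 10, 22, 30, 31, 40 (positions 1,2,6,8,11), of length 5; no longer one exists.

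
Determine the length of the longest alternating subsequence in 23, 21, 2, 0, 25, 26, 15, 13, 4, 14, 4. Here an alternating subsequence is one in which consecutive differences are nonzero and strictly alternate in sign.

Track the best alternating length ending on an up-step vs a down-step at each position: up/down = 1/1, 1/2, 1/2, 1/2, 3/1, 3/1, 3/4, 3/4, 3/4, 5/4, 3/6.
The maximum over both is 6; one such subsequence is 23, 21, 25, 13, 14, 4.

6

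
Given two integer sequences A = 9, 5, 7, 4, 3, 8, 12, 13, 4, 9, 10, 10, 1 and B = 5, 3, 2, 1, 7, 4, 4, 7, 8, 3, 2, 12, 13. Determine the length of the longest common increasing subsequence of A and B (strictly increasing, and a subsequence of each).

5

A longest common strictly increasing subsequence is 5, 7, 8, 12, 13 (length 5); it appears in order in both A and B, and no longer such subsequence exists.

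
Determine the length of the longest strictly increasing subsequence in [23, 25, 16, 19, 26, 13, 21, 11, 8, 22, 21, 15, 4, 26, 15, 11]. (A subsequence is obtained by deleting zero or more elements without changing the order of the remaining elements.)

Scanning left to right, the best length ending at each element is: 23→1, 25→2, 16→1, 19→2, 26→3, 13→1, 21→3, 11→1, 8→1, 22→4, 21→3, 15→2, 4→1, 26→5, 15→2, 11→2.
So the longest increasing subsequence has length 5, e.g. 16, 19, 21, 22, 26.

5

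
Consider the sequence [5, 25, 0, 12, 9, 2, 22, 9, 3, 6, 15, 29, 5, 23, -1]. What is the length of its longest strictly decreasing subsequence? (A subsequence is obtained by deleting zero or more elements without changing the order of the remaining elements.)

One longest decreasing subsequence is 25, 12, 9, 6, 5, -1 (positions 2,4,5,10,13,15), of length 6; no longer one exists.

6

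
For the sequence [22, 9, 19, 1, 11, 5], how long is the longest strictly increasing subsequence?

2

Let dp[i] be the longest increasing subsequence ending at position i. Then dp = [1, 1, 2, 1, 2, 2].
The maximum is 2; one witness is 9, 19 at positions 2,3.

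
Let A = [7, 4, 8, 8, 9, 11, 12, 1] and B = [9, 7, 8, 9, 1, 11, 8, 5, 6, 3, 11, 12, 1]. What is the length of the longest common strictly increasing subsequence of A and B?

5

A longest common strictly increasing subsequence is 7, 8, 9, 11, 12 (length 5); it appears in order in both A and B, and no longer such subsequence exists.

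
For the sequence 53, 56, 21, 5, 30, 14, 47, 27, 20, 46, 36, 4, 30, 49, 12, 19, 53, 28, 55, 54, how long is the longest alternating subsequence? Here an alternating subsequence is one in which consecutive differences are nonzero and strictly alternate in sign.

Track the best alternating length ending on an up-step vs a down-step at each position: up/down = 1/1, 2/1, 1/3, 1/3, 4/3, 4/5, 6/3, 6/7, 6/7, 8/7, 8/9, 1/9, 10/9, 10/3, 10/11, 12/11, 12/3, 12/13, 14/3, 14/15.
The maximum over both is 15; one such subsequence is 53, 56, 21, 30, 14, 47, 27, 46, 4, 30, 12, 53, 28, 55, 54.

15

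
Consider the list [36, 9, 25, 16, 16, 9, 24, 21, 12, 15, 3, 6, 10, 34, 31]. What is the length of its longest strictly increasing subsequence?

4

One longest increasing subsequence is 9, 16, 24, 34 (positions 2,4,7,14), of length 4; no longer one exists.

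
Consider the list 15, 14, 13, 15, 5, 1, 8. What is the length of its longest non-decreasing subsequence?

One longest non-decreasing subsequence is 15, 15 (positions 1,4), of length 2; no longer one exists.

2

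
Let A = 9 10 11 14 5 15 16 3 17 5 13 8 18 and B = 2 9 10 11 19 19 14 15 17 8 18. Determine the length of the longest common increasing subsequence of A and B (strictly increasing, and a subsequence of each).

7

For each value that appears in both, track the longest common increasing run ending there.
The best achievable length is 7; one witness is 9, 10, 11, 14, 15, 17, 18 (A-positions 1,2,3,4,6,9,13, B-positions 2,3,4,7,8,9,11).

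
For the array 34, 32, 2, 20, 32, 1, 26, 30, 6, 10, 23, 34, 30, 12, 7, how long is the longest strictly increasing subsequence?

5

Let dp[i] be the longest increasing subsequence ending at position i. Then dp = [1, 1, 1, 2, 3, 1, 3, 4, 2, 3, 4, 5, 5, 4, 3].
The maximum is 5; one witness is 2, 20, 26, 30, 34 at positions 3,4,7,8,12.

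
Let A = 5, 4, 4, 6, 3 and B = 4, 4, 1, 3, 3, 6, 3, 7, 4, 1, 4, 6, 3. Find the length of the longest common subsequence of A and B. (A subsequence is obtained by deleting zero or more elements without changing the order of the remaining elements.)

4

A longest common subsequence is 4, 4, 6, 3 (length 4); the LCS DP confirms no longer common subsequence exists.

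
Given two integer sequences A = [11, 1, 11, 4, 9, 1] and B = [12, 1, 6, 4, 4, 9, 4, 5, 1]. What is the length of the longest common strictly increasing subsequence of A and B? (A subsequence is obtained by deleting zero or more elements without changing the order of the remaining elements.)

3

A longest common strictly increasing subsequence is 1, 4, 9 (length 3); it appears in order in both A and B, and no longer such subsequence exists.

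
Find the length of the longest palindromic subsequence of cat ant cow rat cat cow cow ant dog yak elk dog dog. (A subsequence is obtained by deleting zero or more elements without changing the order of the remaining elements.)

One longest palindromic subsequence is ant cow cow cow ant (positions 2,3,6,7,8); it reads the same forward and backward, and the interval DP gives dp[1][13] = 5.

5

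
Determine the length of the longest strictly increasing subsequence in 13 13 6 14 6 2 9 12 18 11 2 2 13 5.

4

Scanning left to right, the best length ending at each element is: 13→1, 13→1, 6→1, 14→2, 6→1, 2→1, 9→2, 12→3, 18→4, 11→3, 2→1, 2→1, 13→4, 5→2.
So the longest increasing subsequence has length 4, e.g. 6, 9, 12, 18.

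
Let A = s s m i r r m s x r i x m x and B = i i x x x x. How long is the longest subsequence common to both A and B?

A longest common subsequence is ixxx (length 4); the LCS DP confirms no longer common subsequence exists.

4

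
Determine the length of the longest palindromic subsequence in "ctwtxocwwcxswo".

One longest palindromic subsequence is wxcwwcxw (positions 3,5,7,8,9,10,11,13); it reads the same forward and backward, and the interval DP gives dp[1][14] = 8.

8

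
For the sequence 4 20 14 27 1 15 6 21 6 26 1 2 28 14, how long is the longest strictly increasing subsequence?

One longest increasing subsequence is 4, 14, 15, 21, 26, 28 (positions 1,3,6,8,10,13), of length 6; no longer one exists.

6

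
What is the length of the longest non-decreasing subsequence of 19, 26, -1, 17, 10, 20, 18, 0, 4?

One longest non-decreasing subsequence is -1, 17, 20 (positions 3,4,6), of length 3; no longer one exists.

3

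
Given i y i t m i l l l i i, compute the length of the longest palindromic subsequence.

7

One longest palindromic subsequence is iilllii (positions 1,3,7,8,9,10,11); it reads the same forward and backward, and the interval DP gives dp[1][11] = 7.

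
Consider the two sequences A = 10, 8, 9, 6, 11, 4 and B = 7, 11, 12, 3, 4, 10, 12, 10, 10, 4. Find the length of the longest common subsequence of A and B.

2

A longest common subsequence is 10, 4 (length 2); the LCS DP confirms no longer common subsequence exists.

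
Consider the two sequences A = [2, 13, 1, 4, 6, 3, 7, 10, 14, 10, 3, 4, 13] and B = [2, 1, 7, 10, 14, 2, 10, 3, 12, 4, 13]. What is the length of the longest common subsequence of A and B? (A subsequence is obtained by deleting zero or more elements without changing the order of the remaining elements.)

A longest common subsequence is 2, 1, 7, 10, 14, 10, 3, 4, 13 (length 9); the LCS DP confirms no longer common subsequence exists.

9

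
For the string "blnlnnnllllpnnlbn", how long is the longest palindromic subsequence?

12

Using dp[i][j] = 2 + dp[i+1][j−1] if the ends match, else max(dp[i+1][j], dp[i][j−1]):
dp[1][17] = 12. A witness is nlnnllllnnln at positions 3,4,5,6,8,9,10,11,13,14,15,17.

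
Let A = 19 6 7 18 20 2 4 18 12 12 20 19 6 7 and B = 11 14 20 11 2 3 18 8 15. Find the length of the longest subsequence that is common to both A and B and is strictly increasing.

2

For each value that appears in both, track the longest common increasing run ending there.
The best achievable length is 2; one witness is 2, 18 (A-positions 6,8, B-positions 5,7).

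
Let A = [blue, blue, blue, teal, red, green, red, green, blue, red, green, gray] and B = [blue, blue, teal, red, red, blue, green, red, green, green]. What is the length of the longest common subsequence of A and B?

8

A longest common subsequence is blue, blue, teal, red, green, red, green, green (length 8); the LCS DP confirms no longer common subsequence exists.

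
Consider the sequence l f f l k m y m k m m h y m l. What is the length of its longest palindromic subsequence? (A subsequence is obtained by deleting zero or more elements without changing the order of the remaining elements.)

9

Using dp[i][j] = 2 + dp[i+1][j−1] if the ends match, else max(dp[i+1][j], dp[i][j−1]):
dp[1][15] = 9. A witness is lmymmmyml at positions 1,6,7,8,10,11,13,14,15.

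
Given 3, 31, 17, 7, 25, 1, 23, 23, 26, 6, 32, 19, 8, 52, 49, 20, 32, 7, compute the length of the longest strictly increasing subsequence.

Let dp[i] be the longest increasing subsequence ending at position i. Then dp = [1, 2, 2, 2, 3, 1, 3, 3, 4, 2, 5, 3, 3, 6, 6, 4, 5, 3].
The maximum is 6; one witness is 3, 17, 25, 26, 32, 52 at positions 1,3,5,9,11,14.

6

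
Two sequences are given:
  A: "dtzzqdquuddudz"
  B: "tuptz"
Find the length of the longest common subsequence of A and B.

3

Backtracking the LCS table gives one alignment: t (A2,B1) → u (A8,B2) → z (A14,B5).
So the longest common subsequence has length 3.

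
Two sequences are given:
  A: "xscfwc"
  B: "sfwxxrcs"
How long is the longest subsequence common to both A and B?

4

A longest common subsequence is sfwc (length 4); the LCS DP confirms no longer common subsequence exists.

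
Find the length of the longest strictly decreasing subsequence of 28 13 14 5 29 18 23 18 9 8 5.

6

One longest decreasing subsequence is 28, 23, 18, 9, 8, 5 (positions 1,7,8,9,10,11), of length 6; no longer one exists.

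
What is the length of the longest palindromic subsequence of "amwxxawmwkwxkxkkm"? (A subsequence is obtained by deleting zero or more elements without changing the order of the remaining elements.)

Using dp[i][j] = 2 + dp[i+1][j−1] if the ends match, else max(dp[i+1][j], dp[i][j−1]):
dp[1][17] = 9. A witness is mxxwkwxxm at positions 2,4,5,7,10,11,12,14,17.

9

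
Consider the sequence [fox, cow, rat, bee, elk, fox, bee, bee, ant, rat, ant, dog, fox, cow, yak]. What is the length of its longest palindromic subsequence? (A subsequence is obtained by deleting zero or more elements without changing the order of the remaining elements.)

7

One longest palindromic subsequence is cow fox ant rat ant fox cow (positions 2,6,9,10,11,13,14); it reads the same forward and backward, and the interval DP gives dp[1][15] = 7.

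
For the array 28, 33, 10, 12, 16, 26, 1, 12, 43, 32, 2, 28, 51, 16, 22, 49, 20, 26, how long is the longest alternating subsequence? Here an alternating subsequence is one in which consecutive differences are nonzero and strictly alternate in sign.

12

Track the best alternating length ending on an up-step vs a down-step at each position: up/down = 1/1, 2/1, 1/3, 4/3, 4/3, 4/3, 1/5, 6/5, 6/1, 6/7, 6/7, 8/7, 8/1, 8/9, 10/9, 10/9, 10/11, 12/11.
The maximum over both is 12; one such subsequence is 28, 33, 10, 12, 1, 12, 2, 28, 16, 22, 20, 26.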